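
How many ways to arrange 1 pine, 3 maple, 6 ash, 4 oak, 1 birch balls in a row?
15! / (1! × 3! × 6! × 4! × 1!) = 12612600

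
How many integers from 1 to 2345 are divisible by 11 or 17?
⌊2345/11⌋ + ⌊2345/17⌋ - ⌊2345/187⌋ = 213 + 137 - 12 = 338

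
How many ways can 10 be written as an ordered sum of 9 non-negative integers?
C(10+9-1, 9-1) = C(18, 8) = 43758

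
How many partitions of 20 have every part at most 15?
Let r_j(i) = number of partitions of i into parts ≤ j, for i = 0..20. r_1(i) = 1 for all i; r_j(i) = r_{j-1}(i) + r_j(i-j). Rows j = 2..15: ≤2: 1 1 2 2 3 3 4 4 5 5 6 6 7 7 8 8 9 9 10 10 11; ≤3: 1 1 2 3 4 5 7 8 10 12 14 16 19 21 24 27 30 33 37 40 44; ≤4: 1 1 2 3 5 6 9 11 15 18 23 27 34 39 47 54 64 72 84 94 108; ≤5: 1 1 2 3 5 7 10 13 18 23 30 37 47 57 70 84 101 119 141 164 192; ≤6: 1 1 2 3 5 7 11 14 20 26 35 44 58 71 90 110 136 163 199 235 282; ≤7: 1 1 2 3 5 7 11 15 21 28 38 49 65 82 105 131 164 201 248 300 364; ≤8: 1 1 2 3 5 7 11 15 22 29 40 52 70 89 116 146 186 230 288 352 434; ≤9: 1 1 2 3 5 7 11 15 22 30 41 54 73 94 123 157 201 252 318 393 488; ≤10: 1 1 2 3 5 7 11 15 22 30 42 55 75 97 128 164 212 267 340 423 530; ≤11: 1 1 2 3 5 7 11 15 22 30 42 56 76 99 131 169 219 278 355 445 560; ≤12: 1 1 2 3 5 7 11 15 22 30 42 56 77 100 133 172 224 285 366 460 582; ≤13: 1 1 2 3 5 7 11 15 22 30 42 56 77 101 134 174 227 290 373 471 597; ≤14: 1 1 2 3 5 7 11 15 22 30 42 56 77 101 135 175 229 293 378 478 608; ≤15: 1 1 2 3 5 7 11 15 22 30 42 56 77 101 135 176 230 295 381 483 615. r_15(20) = 615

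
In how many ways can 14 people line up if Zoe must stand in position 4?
Fix one position: (14-1)! = 6227020800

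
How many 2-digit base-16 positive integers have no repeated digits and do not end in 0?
Last digit: 15 nonzero choices. First digit: 14 (nonzero, ≠last). Middle 0: P(14,0) = 1. Total = 210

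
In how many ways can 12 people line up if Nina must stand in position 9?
Fix one position: (12-1)! = 39916800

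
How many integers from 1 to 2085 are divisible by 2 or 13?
⌊2085/2⌋ + ⌊2085/13⌋ - ⌊2085/26⌋ = 1042 + 160 - 80 = 1122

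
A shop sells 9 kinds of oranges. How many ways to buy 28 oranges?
C(28+9-1, 9-1) = C(36, 8) = 30260340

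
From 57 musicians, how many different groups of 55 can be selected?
C(57,55) = 57!/(55!×2!) = 1596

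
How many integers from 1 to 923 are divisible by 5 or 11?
⌊923/5⌋ + ⌊923/11⌋ - ⌊923/55⌋ = 184 + 83 - 16 = 251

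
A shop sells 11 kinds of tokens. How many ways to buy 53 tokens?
C(53+11-1, 11-1) = C(63, 10) = 127805525001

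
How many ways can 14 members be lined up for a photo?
14! = 87178291200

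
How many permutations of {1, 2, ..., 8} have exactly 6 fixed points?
Choose the 6 fixed points C(8,6) = 28, derange the rest: !2 = Σ_{j=0}^{2} (-1)^j·2!/j! = 2 - 2 + 1 = 1. Product = 28 × 1 = 28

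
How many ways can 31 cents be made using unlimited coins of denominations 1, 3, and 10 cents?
Coefficient of x^31 in 1/(1-x^1) · 1/(1-x^3) · 1/(1-x^10). Case on j = number of 10-cent coins (j = 0..3); remainder r = 31 - 10j is made from {1,3} in ⌊r/3⌋+1 ways. r = 31, 21, 11, 1 → 11 + 8 + 4 + 1 = 24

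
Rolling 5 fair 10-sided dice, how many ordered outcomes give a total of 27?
Coefficient of x^27 in (x + x² + ... + x^10)^5. By inclusion-exclusion on dice exceeding 10: Σ_j (-1)^j C(5,j)·C(27-1-10j, 4) = C(5,0)·C(26,4) - C(5,1)·C(16,4) + C(5,2)·C(6,4) = 1·14950 - 5·1820 + 10·15 = 6000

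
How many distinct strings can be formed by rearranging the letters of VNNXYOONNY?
10! / (2! × 1! × 4! × 1! × 2!) = 37800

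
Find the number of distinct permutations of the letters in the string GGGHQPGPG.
9! / (1! × 1! × 5! × 2!) = 1512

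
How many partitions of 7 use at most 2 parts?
By conjugation, equals partitions of 7 into parts ≤ 2. Let r_j(i) = number of partitions of i into parts ≤ j, for i = 0..7. r_1(i) = 1 for all i; r_j(i) = r_{j-1}(i) + r_j(i-j). Rows j = 2..2: ≤2: 1 1 2 2 3 3 4 4. r_2(7) = 4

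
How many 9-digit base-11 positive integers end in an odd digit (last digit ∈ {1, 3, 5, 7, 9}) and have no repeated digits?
Last∈{1,3,5,7,9}. Last=0: 0. Last nonzero: 5×9×P(9,7) = 8164800. Total = 8164800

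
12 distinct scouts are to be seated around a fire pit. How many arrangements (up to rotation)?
Circular: fix one position, arrange the rest. (12-1)! = 39916800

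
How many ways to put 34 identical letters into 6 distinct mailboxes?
C(34+6-1, 6-1) = C(39, 5) = 575757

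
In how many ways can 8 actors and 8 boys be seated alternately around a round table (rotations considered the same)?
Fix one of the actors: (8-1)! ways for the remaining actors, × 8! ways for the boys = 5040 × 40320 = 203212800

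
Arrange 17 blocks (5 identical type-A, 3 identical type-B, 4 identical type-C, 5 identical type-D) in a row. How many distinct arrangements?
17! / (5! × 3! × 4! × 5!) = 171531360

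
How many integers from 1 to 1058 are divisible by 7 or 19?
⌊1058/7⌋ + ⌊1058/19⌋ - ⌊1058/133⌋ = 151 + 55 - 7 = 199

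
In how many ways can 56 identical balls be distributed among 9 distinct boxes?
C(56+9-1, 9-1) = C(64, 8) = 4426165368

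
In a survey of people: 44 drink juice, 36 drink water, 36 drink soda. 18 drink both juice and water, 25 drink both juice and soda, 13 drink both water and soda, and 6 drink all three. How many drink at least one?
|A∪B∪C| = 44+36+36-18-25-13+6 = 66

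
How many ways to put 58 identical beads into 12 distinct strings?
C(58+12-1, 12-1) = C(69, 11) = 1823810410032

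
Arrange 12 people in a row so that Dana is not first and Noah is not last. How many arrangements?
By inclusion-exclusion: 12! - 2×(12-1)! + (12-2)! = 479001600 - 79833600 + 3628800 = 402796800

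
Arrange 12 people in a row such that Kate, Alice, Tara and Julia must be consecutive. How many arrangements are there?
Treat the 4 as one block: (12-4+1)! × 4! = 362880 × 24 = 8709120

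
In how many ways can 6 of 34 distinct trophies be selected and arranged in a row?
P(34,6) = 34!/(34-6)! = 968330880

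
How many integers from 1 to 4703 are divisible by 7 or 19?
⌊4703/7⌋ + ⌊4703/19⌋ - ⌊4703/133⌋ = 671 + 247 - 35 = 883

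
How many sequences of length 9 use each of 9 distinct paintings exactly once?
9! = 362880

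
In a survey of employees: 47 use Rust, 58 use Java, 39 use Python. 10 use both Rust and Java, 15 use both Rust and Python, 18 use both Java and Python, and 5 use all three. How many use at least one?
|A∪B∪C| = 47+58+39-10-15-18+5 = 106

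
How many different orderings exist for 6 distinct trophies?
6! = 720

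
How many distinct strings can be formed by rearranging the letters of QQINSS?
6! / (1! × 1! × 2! × 2!) = 180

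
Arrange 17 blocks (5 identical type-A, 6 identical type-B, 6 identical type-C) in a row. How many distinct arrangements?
17! / (5! × 6! × 6!) = 5717712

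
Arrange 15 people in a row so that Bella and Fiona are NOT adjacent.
Total - adjacent = 15! - (15-1)!×2 = 1307674368000 - 174356582400 = 1133317785600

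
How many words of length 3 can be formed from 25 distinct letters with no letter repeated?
P(25,3) = 25!/(25-3)! = 13800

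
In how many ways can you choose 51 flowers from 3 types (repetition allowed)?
C(51+3-1, 3-1) = C(53, 2) = 1378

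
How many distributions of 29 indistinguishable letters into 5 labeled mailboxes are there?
C(29+5-1, 5-1) = C(33, 4) = 40920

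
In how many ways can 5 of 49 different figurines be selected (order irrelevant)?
C(49,5) = 49!/(5!×44!) = 1906884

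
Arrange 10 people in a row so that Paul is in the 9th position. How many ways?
Fix one position: (10-1)! = 362880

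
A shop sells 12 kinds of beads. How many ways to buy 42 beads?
C(42+12-1, 12-1) = C(53, 11) = 76223753060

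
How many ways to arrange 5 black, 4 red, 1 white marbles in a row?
10! / (5! × 4! × 1!) = 1260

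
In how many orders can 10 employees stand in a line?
10! = 3628800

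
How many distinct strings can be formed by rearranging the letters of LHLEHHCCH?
9! / (1! × 2! × 2! × 4!) = 3780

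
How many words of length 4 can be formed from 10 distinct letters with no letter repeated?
P(10,4) = 10!/(10-4)! = 5040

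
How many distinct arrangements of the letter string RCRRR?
5! / (4! × 1!) = 5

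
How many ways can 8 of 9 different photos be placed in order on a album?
P(9,8) = 9!/(9-8)! = 362880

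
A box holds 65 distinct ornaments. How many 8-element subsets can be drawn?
C(65,8) = 65!/(8!×57!) = 5047381560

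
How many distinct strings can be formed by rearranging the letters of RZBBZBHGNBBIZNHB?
16! / (3! × 6! × 2! × 1! × 1! × 1! × 2!) = 1210809600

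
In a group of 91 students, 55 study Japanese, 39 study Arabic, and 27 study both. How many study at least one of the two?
|A∪B| = |A| + |B| - |A∩B| = 55 + 39 - 27 = 67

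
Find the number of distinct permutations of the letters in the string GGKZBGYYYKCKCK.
14! / (4! × 1! × 1! × 3! × 3! × 2!) = 50450400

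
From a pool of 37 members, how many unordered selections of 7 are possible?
C(37,7) = 37!/(7!×30!) = 10295472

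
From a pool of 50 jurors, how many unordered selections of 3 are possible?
C(50,3) = 50!/(3!×47!) = 19600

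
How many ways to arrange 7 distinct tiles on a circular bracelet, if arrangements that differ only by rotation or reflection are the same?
(7-1)!/2 = 720/2 = 360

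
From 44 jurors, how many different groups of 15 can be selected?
C(44,15) = 44!/(15!×29!) = 229911617056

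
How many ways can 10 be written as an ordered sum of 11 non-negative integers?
C(10+11-1, 11-1) = C(20, 10) = 184756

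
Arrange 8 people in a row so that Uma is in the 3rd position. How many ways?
Fix one position: (8-1)! = 5040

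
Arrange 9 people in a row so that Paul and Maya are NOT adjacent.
Total - adjacent = 9! - (9-1)!×2 = 362880 - 80640 = 282240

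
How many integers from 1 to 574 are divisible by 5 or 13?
⌊574/5⌋ + ⌊574/13⌋ - ⌊574/65⌋ = 114 + 44 - 8 = 150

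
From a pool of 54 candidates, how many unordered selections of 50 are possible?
C(54,50) = 54!/(50!×4!) = 316251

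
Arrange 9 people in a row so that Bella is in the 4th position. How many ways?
Fix one position: (9-1)! = 40320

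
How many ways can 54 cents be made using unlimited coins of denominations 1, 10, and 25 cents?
Coefficient of x^54 in 1/(1-x^1) · 1/(1-x^10) · 1/(1-x^25). Case on j = number of 25-cent coins (j = 0..2); remainder r = 54 - 25j is made from {1,10} in ⌊r/10⌋+1 ways. r = 54, 29, 4 → 6 + 3 + 1 = 10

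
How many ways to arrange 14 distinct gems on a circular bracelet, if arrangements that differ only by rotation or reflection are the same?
(14-1)!/2 = 6227020800/2 = 3113510400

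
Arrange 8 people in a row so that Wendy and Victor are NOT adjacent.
Total - adjacent = 8! - (8-1)!×2 = 40320 - 10080 = 30240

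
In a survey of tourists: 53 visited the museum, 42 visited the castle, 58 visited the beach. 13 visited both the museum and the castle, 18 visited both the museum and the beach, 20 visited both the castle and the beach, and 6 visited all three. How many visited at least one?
|A∪B∪C| = 53+42+58-13-18-20+6 = 108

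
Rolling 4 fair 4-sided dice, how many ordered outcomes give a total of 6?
Coefficient of x^6 in (x + x² + ... + x^4)^4. By inclusion-exclusion on dice exceeding 4: Σ_j (-1)^j C(4,j)·C(6-1-4j, 3) = C(4,0)·C(5,3) = 1·10 = 10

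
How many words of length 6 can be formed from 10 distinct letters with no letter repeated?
P(10,6) = 10!/(10-6)! = 151200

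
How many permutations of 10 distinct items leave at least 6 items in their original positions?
Exactly j fixed points: C(10,j)·!(10-j); sum over j ≥ 6 (derangement numbers via !m = (m-1)·(!(m-1) + !(m-2)): !0..!4 = 1, 0, 1, 2, 9). Σ_{j=6}^{10} C(10,j)·!(10-j) = C(10,6)·!4 + C(10,7)·!3 + C(10,8)·!2 + C(10,9)·!1 + C(10,10)·!0 = 210·9 + 120·2 + 45·1 + 10·0 + 1·1 = 2176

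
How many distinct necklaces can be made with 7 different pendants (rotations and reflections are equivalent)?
(7-1)!/2 = 720/2 = 360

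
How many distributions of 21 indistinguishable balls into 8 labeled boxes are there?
C(21+8-1, 8-1) = C(28, 7) = 1184040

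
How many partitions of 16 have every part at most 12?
Let r_j(i) = number of partitions of i into parts ≤ j, for i = 0..16. r_1(i) = 1 for all i; r_j(i) = r_{j-1}(i) + r_j(i-j). Rows j = 2..12: ≤2: 1 1 2 2 3 3 4 4 5 5 6 6 7 7 8 8 9; ≤3: 1 1 2 3 4 5 7 8 10 12 14 16 19 21 24 27 30; ≤4: 1 1 2 3 5 6 9 11 15 18 23 27 34 39 47 54 64; ≤5: 1 1 2 3 5 7 10 13 18 23 30 37 47 57 70 84 101; ≤6: 1 1 2 3 5 7 11 14 20 26 35 44 58 71 90 110 136; ≤7: 1 1 2 3 5 7 11 15 21 28 38 49 65 82 105 131 164; ≤8: 1 1 2 3 5 7 11 15 22 29 40 52 70 89 116 146 186; ≤9: 1 1 2 3 5 7 11 15 22 30 41 54 73 94 123 157 201; ≤10: 1 1 2 3 5 7 11 15 22 30 42 55 75 97 128 164 212; ≤11: 1 1 2 3 5 7 11 15 22 30 42 56 76 99 131 169 219; ≤12: 1 1 2 3 5 7 11 15 22 30 42 56 77 100 133 172 224. r_12(16) = 224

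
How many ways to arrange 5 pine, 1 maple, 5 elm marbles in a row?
11! / (5! × 1! × 5!) = 2772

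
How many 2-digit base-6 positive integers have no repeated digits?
First digit: 5 choices (nonzero). Then descending: 5 × 5 = 25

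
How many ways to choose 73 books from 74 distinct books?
C(74,73) = 74!/(73!×1!) = 74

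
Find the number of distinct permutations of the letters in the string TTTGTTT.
7! / (1! × 6!) = 7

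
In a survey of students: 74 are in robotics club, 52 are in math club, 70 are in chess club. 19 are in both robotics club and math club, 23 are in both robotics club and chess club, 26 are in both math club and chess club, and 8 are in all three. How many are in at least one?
|A∪B∪C| = 74+52+70-19-23-26+8 = 136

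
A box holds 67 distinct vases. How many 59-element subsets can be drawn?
C(67,59) = 67!/(59!×8!) = 6522361560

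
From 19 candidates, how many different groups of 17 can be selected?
C(19,17) = 19!/(17!×2!) = 171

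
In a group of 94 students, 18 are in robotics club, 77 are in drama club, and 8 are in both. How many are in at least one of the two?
|A∪B| = |A| + |B| - |A∩B| = 18 + 77 - 8 = 87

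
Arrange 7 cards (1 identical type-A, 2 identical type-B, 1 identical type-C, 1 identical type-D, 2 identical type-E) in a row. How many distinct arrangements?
7! / (1! × 2! × 1! × 1! × 2!) = 1260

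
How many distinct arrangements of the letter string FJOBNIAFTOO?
11! / (1! × 2! × 1! × 1! × 1! × 1! × 1! × 3!) = 3326400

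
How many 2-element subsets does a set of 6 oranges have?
C(6,2) = 6!/(2!×4!) = 15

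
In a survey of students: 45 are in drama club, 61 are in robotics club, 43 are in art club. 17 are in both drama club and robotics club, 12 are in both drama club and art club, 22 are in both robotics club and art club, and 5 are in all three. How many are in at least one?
|A∪B∪C| = 45+61+43-17-12-22+5 = 103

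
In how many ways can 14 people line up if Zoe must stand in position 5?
Fix one position: (14-1)! = 6227020800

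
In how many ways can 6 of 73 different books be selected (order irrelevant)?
C(73,6) = 73!/(6!×67!) = 170230452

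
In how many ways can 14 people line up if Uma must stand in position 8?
Fix one position: (14-1)! = 6227020800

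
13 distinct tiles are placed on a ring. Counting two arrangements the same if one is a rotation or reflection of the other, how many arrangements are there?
(13-1)!/2 = 479001600/2 = 239500800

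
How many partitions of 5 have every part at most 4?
Let r_j(i) = number of partitions of i into parts ≤ j, for i = 0..5. r_1(i) = 1 for all i; r_j(i) = r_{j-1}(i) + r_j(i-j). Rows j = 2..4: ≤2: 1 1 2 2 3 3; ≤3: 1 1 2 3 4 5; ≤4: 1 1 2 3 5 6. r_4(5) = 6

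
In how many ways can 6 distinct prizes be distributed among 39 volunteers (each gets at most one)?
P(39,6) = 39!/(39-6)! = 2349088560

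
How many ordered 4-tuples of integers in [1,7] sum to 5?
Coefficient of x^5 in (x + x² + ... + x^7)^4. By inclusion-exclusion on dice exceeding 7: Σ_j (-1)^j C(4,j)·C(5-1-7j, 3) = C(4,0)·C(4,3) = 1·4 = 4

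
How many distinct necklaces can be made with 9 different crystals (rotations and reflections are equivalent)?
(9-1)!/2 = 40320/2 = 20160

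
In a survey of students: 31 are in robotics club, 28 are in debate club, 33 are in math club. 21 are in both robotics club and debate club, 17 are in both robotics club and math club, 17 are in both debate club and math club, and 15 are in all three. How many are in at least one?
|A∪B∪C| = 31+28+33-21-17-17+15 = 52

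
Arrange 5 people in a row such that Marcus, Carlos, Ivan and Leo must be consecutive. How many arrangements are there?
Treat the 4 as one block: (5-4+1)! × 4! = 2 × 24 = 48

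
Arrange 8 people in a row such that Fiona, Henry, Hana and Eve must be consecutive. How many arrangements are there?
Treat the 4 as one block: (8-4+1)! × 4! = 120 × 24 = 2880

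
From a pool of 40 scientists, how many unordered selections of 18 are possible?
C(40,18) = 40!/(18!×22!) = 113380261800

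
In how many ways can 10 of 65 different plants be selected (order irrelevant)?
C(65,10) = 65!/(10!×55!) = 179013799328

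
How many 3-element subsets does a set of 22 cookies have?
C(22,3) = 22!/(3!×19!) = 1540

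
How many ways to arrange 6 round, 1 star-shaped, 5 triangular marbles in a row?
12! / (6! × 1! × 5!) = 5544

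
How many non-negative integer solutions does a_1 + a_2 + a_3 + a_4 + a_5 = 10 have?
C(10+5-1, 5-1) = C(14, 4) = 1001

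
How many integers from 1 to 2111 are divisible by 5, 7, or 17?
⌊2111/5⌋+⌊2111/7⌋+⌊2111/17⌋ - ⌊2111/35⌋-⌊2111/85⌋-⌊2111/119⌋ + ⌊2111/595⌋ = 422+301+124 - 60-24-17 + 3 = 749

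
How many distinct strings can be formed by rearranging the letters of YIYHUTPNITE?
11! / (1! × 1! × 2! × 1! × 2! × 1! × 1! × 2!) = 4989600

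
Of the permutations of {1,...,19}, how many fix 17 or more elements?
Exactly j fixed points: C(19,j)·!(19-j); sum over j ≥ 17 (derangement numbers via !m = (m-1)·(!(m-1) + !(m-2)): !0..!2 = 1, 0, 1). Σ_{j=17}^{19} C(19,j)·!(19-j) = C(19,17)·!2 + C(19,18)·!1 + C(19,19)·!0 = 171·1 + 19·0 + 1·1 = 172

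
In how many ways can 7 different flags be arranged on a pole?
7! = 5040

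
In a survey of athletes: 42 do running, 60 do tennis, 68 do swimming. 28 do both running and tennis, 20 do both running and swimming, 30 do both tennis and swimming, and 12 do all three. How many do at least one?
|A∪B∪C| = 42+60+68-28-20-30+12 = 104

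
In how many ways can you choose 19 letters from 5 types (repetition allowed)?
C(19+5-1, 5-1) = C(23, 4) = 8855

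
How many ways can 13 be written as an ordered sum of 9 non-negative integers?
C(13+9-1, 9-1) = C(21, 8) = 203490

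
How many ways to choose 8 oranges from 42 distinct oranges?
C(42,8) = 42!/(8!×34!) = 118030185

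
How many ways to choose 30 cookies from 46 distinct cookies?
C(46,30) = 46!/(30!×16!) = 991493848554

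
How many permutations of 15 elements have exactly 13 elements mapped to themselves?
Choose the 13 fixed points C(15,13) = 105, derange the rest: !2 = Σ_{j=0}^{2} (-1)^j·2!/j! = 2 - 2 + 1 = 1. Product = 105 × 1 = 105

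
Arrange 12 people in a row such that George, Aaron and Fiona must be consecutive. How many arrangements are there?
Treat the 3 as one block: (12-3+1)! × 3! = 3628800 × 6 = 21772800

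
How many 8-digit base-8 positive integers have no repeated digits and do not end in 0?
Last digit: 7 nonzero choices. First digit: 6 (nonzero, ≠last). Middle 6: P(6,6) = 720. Total = 30240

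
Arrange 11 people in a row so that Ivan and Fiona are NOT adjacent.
Total - adjacent = 11! - (11-1)!×2 = 39916800 - 7257600 = 32659200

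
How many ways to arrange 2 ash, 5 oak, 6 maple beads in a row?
13! / (2! × 5! × 6!) = 36036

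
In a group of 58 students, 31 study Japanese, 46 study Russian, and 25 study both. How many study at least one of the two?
|A∪B| = |A| + |B| - |A∩B| = 31 + 46 - 25 = 52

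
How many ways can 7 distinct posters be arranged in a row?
7! = 5040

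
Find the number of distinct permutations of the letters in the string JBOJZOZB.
8! / (2! × 2! × 2! × 2!) = 2520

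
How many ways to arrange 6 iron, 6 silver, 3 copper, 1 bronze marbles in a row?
16! / (6! × 6! × 3! × 1!) = 6726720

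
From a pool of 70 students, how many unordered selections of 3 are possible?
C(70,3) = 70!/(3!×67!) = 54740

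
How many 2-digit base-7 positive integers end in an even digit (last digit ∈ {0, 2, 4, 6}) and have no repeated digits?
Last∈{0,2,4,6}. Last=0: 6. Last nonzero: 3×5×P(5,0) = 15. Total = 21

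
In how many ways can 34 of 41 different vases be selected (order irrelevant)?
C(41,34) = 41!/(34!×7!) = 22481940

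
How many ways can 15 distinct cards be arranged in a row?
15! = 1307674368000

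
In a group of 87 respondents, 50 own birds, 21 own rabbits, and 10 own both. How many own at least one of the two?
|A∪B| = |A| + |B| - |A∩B| = 50 + 21 - 10 = 61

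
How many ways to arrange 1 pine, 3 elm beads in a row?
4! / (1! × 3!) = 4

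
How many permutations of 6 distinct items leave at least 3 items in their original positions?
Exactly j fixed points: C(6,j)·!(6-j); sum over j ≥ 3 (derangement numbers via !m = (m-1)·(!(m-1) + !(m-2)): !0..!3 = 1, 0, 1, 2). Σ_{j=3}^{6} C(6,j)·!(6-j) = C(6,3)·!3 + C(6,4)·!2 + C(6,5)·!1 + C(6,6)·!0 = 20·2 + 15·1 + 6·0 + 1·1 = 56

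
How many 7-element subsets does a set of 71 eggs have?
C(71,7) = 71!/(7!×64!) = 1329890705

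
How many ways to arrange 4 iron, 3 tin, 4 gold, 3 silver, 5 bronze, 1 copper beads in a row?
20! / (4! × 3! × 4! × 3! × 5! × 1!) = 977728752000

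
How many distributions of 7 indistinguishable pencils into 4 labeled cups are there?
C(7+4-1, 4-1) = C(10, 3) = 120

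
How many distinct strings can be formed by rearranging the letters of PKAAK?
5! / (2! × 2! × 1!) = 30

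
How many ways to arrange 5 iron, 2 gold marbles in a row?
7! / (5! × 2!) = 21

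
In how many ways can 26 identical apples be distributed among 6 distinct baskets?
C(26+6-1, 6-1) = C(31, 5) = 169911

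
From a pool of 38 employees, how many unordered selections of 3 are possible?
C(38,3) = 38!/(3!×35!) = 8436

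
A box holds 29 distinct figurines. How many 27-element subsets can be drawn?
C(29,27) = 29!/(27!×2!) = 406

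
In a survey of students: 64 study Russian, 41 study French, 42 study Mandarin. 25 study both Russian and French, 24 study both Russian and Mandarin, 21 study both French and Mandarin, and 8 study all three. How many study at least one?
|A∪B∪C| = 64+41+42-25-24-21+8 = 85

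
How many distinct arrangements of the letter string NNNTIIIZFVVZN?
13! / (2! × 4! × 1! × 1! × 2! × 3!) = 10810800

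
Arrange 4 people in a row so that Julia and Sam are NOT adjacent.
Total - adjacent = 4! - (4-1)!×2 = 24 - 12 = 12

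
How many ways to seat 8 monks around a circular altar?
Circular: fix one position, arrange the rest. (8-1)! = 5040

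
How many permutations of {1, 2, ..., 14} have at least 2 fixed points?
Exactly j fixed points: C(14,j)·!(14-j); sum over j ≥ 2 (derangement numbers via !m = (m-1)·(!(m-1) + !(m-2)): !0..!12 = 1, 0, 1, 2, 9, 44, 265, 1854, 14833, 133496, 1334961, 14684570, 176214841). Σ_{j=2}^{14} C(14,j)·!(14-j) = C(14,2)·!12 + C(14,3)·!11 + C(14,4)·!10 + C(14,5)·!9 + C(14,6)·!8 + C(14,7)·!7 + C(14,8)·!6 + C(14,9)·!5 + C(14,10)·!4 + C(14,11)·!3 + C(14,12)·!2 + C(14,13)·!1 + C(14,14)·!0 = 91·176214841 + 364·14684570 + 1001·1334961 + 2002·133496 + 3003·14833 + 3432·1854 + 3003·265 + 2002·44 + 1001·9 + 364·2 + 91·1 + 14·0 + 1·1 = 23036089103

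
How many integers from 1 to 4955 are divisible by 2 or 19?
⌊4955/2⌋ + ⌊4955/19⌋ - ⌊4955/38⌋ = 2477 + 260 - 130 = 2607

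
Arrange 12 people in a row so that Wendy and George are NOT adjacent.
Total - adjacent = 12! - (12-1)!×2 = 479001600 - 79833600 = 399168000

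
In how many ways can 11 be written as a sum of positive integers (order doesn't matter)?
Pentagonal recurrence p(n) = p(n-1) + p(n-2) - p(n-5) - p(n-7) + p(n-12) + p(n-15) - ... gives p(0..10) = 1, 1, 2, 3, 5, 7, 11, 15, 22, 30, 42. p(11) = p(10) + p(9) - p(6) - p(4) = 42 + 30 - 11 - 5 = 56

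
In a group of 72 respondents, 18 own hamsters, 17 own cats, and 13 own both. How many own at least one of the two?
|A∪B| = |A| + |B| - |A∩B| = 18 + 17 - 13 = 22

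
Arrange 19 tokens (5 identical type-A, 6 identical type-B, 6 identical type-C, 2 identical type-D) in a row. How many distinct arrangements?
19! / (5! × 6! × 6! × 2!) = 977728752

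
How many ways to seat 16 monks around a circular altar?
Circular: fix one position, arrange the rest. (16-1)! = 1307674368000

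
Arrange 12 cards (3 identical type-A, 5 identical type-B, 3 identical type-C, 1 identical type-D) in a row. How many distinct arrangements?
12! / (3! × 5! × 3! × 1!) = 110880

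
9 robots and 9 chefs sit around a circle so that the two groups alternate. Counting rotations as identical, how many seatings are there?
Fix one of the robots: (9-1)! ways for the remaining robots, × 9! ways for the chefs = 40320 × 362880 = 14631321600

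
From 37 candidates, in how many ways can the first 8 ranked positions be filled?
P(37,8) = 37!/(37-8)! = 1556675366400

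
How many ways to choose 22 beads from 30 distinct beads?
C(30,22) = 30!/(22!×8!) = 5852925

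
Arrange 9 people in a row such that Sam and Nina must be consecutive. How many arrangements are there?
Treat the 2 as one block: (9-2+1)! × 2! = 40320 × 2 = 80640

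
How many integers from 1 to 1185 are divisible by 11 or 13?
⌊1185/11⌋ + ⌊1185/13⌋ - ⌊1185/143⌋ = 107 + 91 - 8 = 190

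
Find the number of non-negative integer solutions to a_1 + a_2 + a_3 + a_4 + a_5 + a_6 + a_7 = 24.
C(24+7-1, 7-1) = C(30, 6) = 593775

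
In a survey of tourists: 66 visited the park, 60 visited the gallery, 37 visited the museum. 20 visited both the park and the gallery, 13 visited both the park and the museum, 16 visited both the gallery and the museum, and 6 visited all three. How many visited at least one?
|A∪B∪C| = 66+60+37-20-13-16+6 = 120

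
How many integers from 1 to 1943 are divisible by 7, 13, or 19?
⌊1943/7⌋+⌊1943/13⌋+⌊1943/19⌋ - ⌊1943/91⌋-⌊1943/133⌋-⌊1943/247⌋ + ⌊1943/1729⌋ = 277+149+102 - 21-14-7 + 1 = 487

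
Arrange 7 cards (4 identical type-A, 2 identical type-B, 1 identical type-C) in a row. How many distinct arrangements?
7! / (4! × 2! × 1!) = 105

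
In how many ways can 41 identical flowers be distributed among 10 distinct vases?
C(41+10-1, 10-1) = C(50, 9) = 2505433700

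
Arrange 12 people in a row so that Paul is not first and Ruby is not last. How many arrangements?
By inclusion-exclusion: 12! - 2×(12-1)! + (12-2)! = 479001600 - 79833600 + 3628800 = 402796800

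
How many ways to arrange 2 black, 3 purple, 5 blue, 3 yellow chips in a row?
13! / (2! × 3! × 5! × 3!) = 720720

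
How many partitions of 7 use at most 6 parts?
By conjugation, equals partitions of 7 into parts ≤ 6. Let r_j(i) = number of partitions of i into parts ≤ j, for i = 0..7. r_1(i) = 1 for all i; r_j(i) = r_{j-1}(i) + r_j(i-j). Rows j = 2..6: ≤2: 1 1 2 2 3 3 4 4; ≤3: 1 1 2 3 4 5 7 8; ≤4: 1 1 2 3 5 6 9 11; ≤5: 1 1 2 3 5 7 10 13; ≤6: 1 1 2 3 5 7 11 14. r_6(7) = 14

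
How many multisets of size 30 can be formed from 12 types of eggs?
C(30+12-1, 12-1) = C(41, 11) = 3159461968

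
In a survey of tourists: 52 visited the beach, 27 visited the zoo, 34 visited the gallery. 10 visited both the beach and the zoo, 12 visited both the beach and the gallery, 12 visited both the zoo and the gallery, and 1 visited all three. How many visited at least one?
|A∪B∪C| = 52+27+34-10-12-12+1 = 80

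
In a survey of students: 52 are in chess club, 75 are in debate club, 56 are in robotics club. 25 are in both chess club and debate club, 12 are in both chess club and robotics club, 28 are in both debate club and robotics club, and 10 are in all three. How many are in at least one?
|A∪B∪C| = 52+75+56-25-12-28+10 = 128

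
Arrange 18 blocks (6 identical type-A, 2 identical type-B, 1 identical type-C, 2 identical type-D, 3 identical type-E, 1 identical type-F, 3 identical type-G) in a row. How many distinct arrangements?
18! / (6! × 2! × 1! × 2! × 3! × 1! × 3!) = 61751289600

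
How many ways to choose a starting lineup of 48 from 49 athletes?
C(49,48) = 49!/(48!×1!) = 49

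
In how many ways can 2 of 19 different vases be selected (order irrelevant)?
C(19,2) = 19!/(2!×17!) = 171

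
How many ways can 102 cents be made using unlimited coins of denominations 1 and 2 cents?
Coefficient of x^102 in 1/(1-x^1) · 1/(1-x^2). Use j coins of 2 for j = 0..⌊102/2⌋ = 51, the rest in 1s: 51 + 1 = 52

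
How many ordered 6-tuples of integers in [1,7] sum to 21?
Coefficient of x^21 in (x + x² + ... + x^7)^6. By inclusion-exclusion on dice exceeding 7: Σ_j (-1)^j C(6,j)·C(21-1-7j, 5) = C(6,0)·C(20,5) - C(6,1)·C(13,5) + C(6,2)·C(6,5) = 1·15504 - 6·1287 + 15·6 = 7872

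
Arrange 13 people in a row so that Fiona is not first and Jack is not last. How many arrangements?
By inclusion-exclusion: 13! - 2×(13-1)! + (13-2)! = 6227020800 - 958003200 + 39916800 = 5308934400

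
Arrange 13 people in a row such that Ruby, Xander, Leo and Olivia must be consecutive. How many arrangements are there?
Treat the 4 as one block: (13-4+1)! × 4! = 3628800 × 24 = 87091200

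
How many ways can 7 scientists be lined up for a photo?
7! = 5040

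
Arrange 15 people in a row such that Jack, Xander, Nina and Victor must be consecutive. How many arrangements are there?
Treat the 4 as one block: (15-4+1)! × 4! = 479001600 × 24 = 11496038400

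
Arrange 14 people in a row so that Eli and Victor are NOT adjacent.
Total - adjacent = 14! - (14-1)!×2 = 87178291200 - 12454041600 = 74724249600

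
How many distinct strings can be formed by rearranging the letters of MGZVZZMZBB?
10! / (4! × 1! × 2! × 2! × 1!) = 37800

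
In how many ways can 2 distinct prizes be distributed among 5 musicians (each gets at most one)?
P(5,2) = 5!/(5-2)! = 20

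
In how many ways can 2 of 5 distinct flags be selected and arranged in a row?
P(5,2) = 5!/(5-2)! = 20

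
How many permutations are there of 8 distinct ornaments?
8! = 40320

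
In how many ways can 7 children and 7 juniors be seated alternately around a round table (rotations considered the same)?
Fix one of the children: (7-1)! ways for the remaining children, × 7! ways for the juniors = 720 × 5040 = 3628800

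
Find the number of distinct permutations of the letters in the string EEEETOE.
7! / (5! × 1! × 1!) = 42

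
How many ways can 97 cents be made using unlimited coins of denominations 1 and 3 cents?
Coefficient of x^97 in 1/(1-x^1) · 1/(1-x^3). Use j coins of 3 for j = 0..⌊97/3⌋ = 32, the rest in 1s: 32 + 1 = 33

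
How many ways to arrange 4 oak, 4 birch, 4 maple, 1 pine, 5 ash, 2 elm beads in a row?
20! / (4! × 4! × 4! × 1! × 5! × 2!) = 733296564000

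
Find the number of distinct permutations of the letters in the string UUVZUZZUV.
9! / (2! × 4! × 3!) = 1260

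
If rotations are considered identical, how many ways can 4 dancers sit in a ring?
Circular: fix one position, arrange the rest. (4-1)! = 6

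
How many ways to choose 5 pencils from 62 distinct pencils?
C(62,5) = 62!/(5!×57!) = 6471002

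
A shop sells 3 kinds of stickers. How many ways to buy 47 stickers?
C(47+3-1, 3-1) = C(49, 2) = 1176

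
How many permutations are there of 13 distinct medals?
13! = 6227020800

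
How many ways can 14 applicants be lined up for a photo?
14! = 87178291200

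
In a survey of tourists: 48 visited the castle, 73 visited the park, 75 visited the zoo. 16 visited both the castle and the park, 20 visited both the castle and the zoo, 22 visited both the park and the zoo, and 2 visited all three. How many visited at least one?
|A∪B∪C| = 48+73+75-16-20-22+2 = 140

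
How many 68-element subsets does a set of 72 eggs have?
C(72,68) = 72!/(68!×4!) = 1028790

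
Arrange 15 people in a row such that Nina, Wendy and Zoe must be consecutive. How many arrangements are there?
Treat the 3 as one block: (15-3+1)! × 3! = 6227020800 × 6 = 37362124800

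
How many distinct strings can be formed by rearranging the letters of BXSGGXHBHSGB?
12! / (2! × 3! × 2! × 3! × 2!) = 1663200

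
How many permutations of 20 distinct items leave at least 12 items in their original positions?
Exactly j fixed points: C(20,j)·!(20-j); sum over j ≥ 12 (derangement numbers via !m = (m-1)·(!(m-1) + !(m-2)): !0..!8 = 1, 0, 1, 2, 9, 44, 265, 1854, 14833). Σ_{j=12}^{20} C(20,j)·!(20-j) = C(20,12)·!8 + C(20,13)·!7 + C(20,14)·!6 + C(20,15)·!5 + C(20,16)·!4 + C(20,17)·!3 + C(20,18)·!2 + C(20,19)·!1 + C(20,20)·!0 = 125970·14833 + 77520·1854 + 38760·265 + 15504·44 + 4845·9 + 1140·2 + 190·1 + 20·0 + 1·1 = 2023234742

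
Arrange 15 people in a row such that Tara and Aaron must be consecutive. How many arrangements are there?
Treat the 2 as one block: (15-2+1)! × 2! = 87178291200 × 2 = 174356582400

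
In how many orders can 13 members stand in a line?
13! = 6227020800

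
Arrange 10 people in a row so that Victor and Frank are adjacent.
Treat as block: (10-1)! × 2! = 362880 × 2 = 725760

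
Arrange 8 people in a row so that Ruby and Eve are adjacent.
Treat as block: (8-1)! × 2! = 5040 × 2 = 10080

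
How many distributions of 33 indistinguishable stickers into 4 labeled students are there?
C(33+4-1, 4-1) = C(36, 3) = 7140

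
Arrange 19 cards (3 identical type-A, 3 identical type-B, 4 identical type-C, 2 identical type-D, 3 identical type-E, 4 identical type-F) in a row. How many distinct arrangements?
19! / (3! × 3! × 4! × 2! × 3! × 4!) = 488864376000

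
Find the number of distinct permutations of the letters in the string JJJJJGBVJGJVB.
13! / (2! × 2! × 2! × 7!) = 154440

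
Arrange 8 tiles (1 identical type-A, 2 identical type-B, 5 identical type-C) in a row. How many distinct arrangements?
8! / (1! × 2! × 5!) = 168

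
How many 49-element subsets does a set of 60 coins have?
C(60,49) = 60!/(49!×11!) = 342700125300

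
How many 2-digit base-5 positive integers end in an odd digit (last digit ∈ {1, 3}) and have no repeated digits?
Last∈{1,3}. Last=0: 0. Last nonzero: 2×3×P(3,0) = 6. Total = 6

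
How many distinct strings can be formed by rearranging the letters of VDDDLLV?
7! / (2! × 2! × 3!) = 210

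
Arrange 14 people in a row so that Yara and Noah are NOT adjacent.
Total - adjacent = 14! - (14-1)!×2 = 87178291200 - 12454041600 = 74724249600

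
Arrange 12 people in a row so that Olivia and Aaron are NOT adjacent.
Total - adjacent = 12! - (12-1)!×2 = 479001600 - 79833600 = 399168000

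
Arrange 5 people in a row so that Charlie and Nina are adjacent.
Treat as block: (5-1)! × 2! = 24 × 2 = 48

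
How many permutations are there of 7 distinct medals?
7! = 5040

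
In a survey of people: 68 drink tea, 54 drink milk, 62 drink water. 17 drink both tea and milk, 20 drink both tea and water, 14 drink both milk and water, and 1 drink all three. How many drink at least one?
|A∪B∪C| = 68+54+62-17-20-14+1 = 134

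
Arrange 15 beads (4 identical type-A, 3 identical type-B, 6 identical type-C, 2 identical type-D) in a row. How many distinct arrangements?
15! / (4! × 3! × 6! × 2!) = 6306300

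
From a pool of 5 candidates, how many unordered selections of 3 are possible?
C(5,3) = 5!/(3!×2!) = 10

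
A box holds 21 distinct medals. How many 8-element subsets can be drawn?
C(21,8) = 21!/(8!×13!) = 203490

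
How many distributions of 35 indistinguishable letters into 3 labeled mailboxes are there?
C(35+3-1, 3-1) = C(37, 2) = 666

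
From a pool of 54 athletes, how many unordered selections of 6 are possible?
C(54,6) = 54!/(6!×48!) = 25827165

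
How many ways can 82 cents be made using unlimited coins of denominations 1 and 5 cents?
Coefficient of x^82 in 1/(1-x^1) · 1/(1-x^5). Use j coins of 5 for j = 0..⌊82/5⌋ = 16, the rest in 1s: 16 + 1 = 17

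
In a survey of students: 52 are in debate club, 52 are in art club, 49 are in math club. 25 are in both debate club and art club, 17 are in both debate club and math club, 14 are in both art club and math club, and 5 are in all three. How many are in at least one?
|A∪B∪C| = 52+52+49-25-17-14+5 = 102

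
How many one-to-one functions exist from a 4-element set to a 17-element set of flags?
P(17,4) = 17!/(17-4)! = 57120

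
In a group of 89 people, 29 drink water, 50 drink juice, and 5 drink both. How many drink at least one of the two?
|A∪B| = |A| + |B| - |A∩B| = 29 + 50 - 5 = 74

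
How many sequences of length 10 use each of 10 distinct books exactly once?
10! = 3628800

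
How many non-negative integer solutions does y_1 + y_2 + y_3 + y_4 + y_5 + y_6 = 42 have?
C(42+6-1, 6-1) = C(47, 5) = 1533939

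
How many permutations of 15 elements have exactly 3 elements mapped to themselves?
Choose the 3 fixed points C(15,3) = 455, derange the rest: !12 = Σ_{j=0}^{12} (-1)^j·12!/j! = 479001600 - 479001600 + 239500800 - 79833600 + 19958400 - 3991680 + 665280 - 95040 + 11880 - 1320 + 132 - 12 + 1 = 176214841. Product = 455 × 176214841 = 80177752655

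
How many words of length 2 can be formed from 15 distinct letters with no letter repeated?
P(15,2) = 15!/(15-2)! = 210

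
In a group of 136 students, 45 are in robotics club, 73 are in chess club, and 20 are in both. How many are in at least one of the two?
|A∪B| = |A| + |B| - |A∩B| = 45 + 73 - 20 = 98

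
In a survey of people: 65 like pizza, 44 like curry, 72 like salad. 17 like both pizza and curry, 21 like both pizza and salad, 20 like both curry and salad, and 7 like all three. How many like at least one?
|A∪B∪C| = 65+44+72-17-21-20+7 = 130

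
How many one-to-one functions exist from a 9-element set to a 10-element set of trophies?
P(10,9) = 10!/(10-9)! = 3628800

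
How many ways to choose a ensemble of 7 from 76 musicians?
C(76,7) = 76!/(7!×69!) = 2186189400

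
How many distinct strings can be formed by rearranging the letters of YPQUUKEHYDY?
11! / (1! × 1! × 1! × 1! × 1! × 3! × 2! × 1!) = 3326400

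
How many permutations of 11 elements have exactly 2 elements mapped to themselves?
Choose the 2 fixed points C(11,2) = 55, derange the rest: !9 = Σ_{j=0}^{9} (-1)^j·9!/j! = 362880 - 362880 + 181440 - 60480 + 15120 - 3024 + 504 - 72 + 9 - 1 = 133496. Product = 55 × 133496 = 7342280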